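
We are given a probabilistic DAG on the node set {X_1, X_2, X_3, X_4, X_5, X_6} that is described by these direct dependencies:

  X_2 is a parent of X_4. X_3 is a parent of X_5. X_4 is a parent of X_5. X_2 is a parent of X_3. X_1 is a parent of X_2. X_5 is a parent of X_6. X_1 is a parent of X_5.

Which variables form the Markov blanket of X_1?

{X_2, X_3, X_4, X_5}

Recall MB(v) = parents ∪ children ∪ spouses, where spouses are the other parents of v's children.
Ch(X_1) = {X_2, X_5}.
X_1 has no parents.
For each child, the remaining parents (spouses of X_1):
  X_2: —
  X_5: X_3, X_4
Union: {} ∪ {X_2, X_5} ∪ {X_3, X_4} = {X_2, X_3, X_4, X_5}.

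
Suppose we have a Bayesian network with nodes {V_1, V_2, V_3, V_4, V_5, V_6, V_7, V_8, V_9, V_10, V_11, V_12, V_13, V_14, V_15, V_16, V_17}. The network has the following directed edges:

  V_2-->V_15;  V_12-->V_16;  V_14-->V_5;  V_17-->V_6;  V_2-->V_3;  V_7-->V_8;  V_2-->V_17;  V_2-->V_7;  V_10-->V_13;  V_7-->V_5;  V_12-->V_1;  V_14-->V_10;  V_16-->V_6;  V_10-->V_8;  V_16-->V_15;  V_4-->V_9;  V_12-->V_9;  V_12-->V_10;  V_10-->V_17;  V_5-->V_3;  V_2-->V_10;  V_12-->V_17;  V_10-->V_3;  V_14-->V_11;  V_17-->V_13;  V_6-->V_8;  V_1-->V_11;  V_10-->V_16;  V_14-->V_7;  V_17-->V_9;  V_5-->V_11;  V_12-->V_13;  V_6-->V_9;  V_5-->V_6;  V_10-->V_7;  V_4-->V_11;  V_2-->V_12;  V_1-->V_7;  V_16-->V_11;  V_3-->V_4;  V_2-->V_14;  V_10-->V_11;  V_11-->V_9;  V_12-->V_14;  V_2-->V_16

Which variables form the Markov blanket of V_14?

{V_1, V_2, V_4, V_5, V_7, V_10, V_11, V_12, V_16}

By definition, MB(V_14) is built from V_14's parents, V_14's children, and the co-parents of V_14.
Children of V_14: V_5, V_7, V_10, V_11.
Parents of V_14: V_2, V_12.
Other parents of V_14's children:
  V_10: V_2, V_12
  V_7: V_1, V_2, V_10
  V_5: V_7
  V_11: V_1, V_4, V_5, V_10, V_16
MB(V_14) = {V_1, V_2, V_4, V_5, V_7, V_10, V_11, V_12, V_16}.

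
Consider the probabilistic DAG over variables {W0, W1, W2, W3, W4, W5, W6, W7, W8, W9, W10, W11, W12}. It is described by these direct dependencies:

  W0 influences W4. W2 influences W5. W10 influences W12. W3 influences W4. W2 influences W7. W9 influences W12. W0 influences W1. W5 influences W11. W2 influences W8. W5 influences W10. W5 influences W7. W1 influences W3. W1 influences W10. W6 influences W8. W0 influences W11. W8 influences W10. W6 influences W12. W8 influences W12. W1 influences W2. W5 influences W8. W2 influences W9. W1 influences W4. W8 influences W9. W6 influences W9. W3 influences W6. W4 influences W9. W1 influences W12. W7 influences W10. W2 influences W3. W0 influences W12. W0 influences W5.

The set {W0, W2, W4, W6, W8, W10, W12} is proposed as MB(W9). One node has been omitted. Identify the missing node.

Parents of W9: W2, W4, W6, W8.
Ch(W9) = {W12}.
Other parents of W9's children:
  W12's other parents are W0, W1, W6, W8, W10.
MB(W9) = {W0, W1, W2, W4, W6, W8, W10, W12}.
Comparing with the claimed set, W1 is missing.

W1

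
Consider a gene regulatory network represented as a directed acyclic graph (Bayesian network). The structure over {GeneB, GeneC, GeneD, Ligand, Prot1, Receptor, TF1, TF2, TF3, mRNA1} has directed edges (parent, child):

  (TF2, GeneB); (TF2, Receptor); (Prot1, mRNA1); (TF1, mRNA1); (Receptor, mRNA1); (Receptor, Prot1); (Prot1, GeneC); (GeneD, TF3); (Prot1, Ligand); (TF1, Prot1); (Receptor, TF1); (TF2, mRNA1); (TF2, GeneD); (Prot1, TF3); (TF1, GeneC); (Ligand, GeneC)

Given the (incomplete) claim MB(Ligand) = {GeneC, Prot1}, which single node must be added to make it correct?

TF1

Ligand has parent Prot1.
Ch(Ligand) = {GeneC}.
Parents of each child, excluding Ligand:
  GeneC's other parents are Prot1, TF1.
MB(Ligand) = {GeneC, Prot1, TF1}.
Comparing with the claimed set, TF1 is missing.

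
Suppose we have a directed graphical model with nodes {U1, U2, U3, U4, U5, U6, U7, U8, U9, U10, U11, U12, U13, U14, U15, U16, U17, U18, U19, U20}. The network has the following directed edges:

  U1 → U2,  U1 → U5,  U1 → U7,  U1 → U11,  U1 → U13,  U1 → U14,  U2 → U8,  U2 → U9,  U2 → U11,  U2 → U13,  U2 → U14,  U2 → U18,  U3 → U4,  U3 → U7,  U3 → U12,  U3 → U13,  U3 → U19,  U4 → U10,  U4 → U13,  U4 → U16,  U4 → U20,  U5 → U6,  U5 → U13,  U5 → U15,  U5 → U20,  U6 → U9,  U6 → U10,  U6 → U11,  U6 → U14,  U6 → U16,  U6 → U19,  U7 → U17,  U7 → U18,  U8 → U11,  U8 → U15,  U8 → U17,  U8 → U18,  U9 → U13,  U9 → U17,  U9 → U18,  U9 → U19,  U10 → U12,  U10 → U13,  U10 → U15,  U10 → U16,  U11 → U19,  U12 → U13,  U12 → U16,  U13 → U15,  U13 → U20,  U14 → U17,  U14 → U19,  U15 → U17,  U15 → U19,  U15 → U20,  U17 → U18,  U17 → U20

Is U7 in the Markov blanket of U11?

Recall MB(v) = parents ∪ children ∪ spouses, where spouses are the other parents of v's children.
U11 has parents U1, U2, U6, U8.
U11 has child U19.
For each child, the remaining parents (spouses of U11):
  U19 also has parents U3, U6, U9, U14, U15.
MB(U11) = {U1, U2, U3, U6, U8, U9, U14, U15, U19}; U7 is not in this set.

No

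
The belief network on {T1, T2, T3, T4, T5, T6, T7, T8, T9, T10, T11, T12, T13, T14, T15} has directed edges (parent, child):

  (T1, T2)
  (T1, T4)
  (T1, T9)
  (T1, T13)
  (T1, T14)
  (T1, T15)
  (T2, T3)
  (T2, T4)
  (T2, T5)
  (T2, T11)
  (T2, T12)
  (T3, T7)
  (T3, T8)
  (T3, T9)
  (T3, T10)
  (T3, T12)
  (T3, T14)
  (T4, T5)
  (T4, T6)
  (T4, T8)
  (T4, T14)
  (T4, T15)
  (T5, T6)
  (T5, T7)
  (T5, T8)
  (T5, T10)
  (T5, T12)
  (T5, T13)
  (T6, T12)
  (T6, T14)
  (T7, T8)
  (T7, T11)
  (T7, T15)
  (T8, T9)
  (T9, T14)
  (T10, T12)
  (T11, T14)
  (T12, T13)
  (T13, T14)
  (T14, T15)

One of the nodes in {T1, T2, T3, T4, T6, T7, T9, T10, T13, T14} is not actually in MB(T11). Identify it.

By definition, MB(T11) is built from T11's parents, T11's children, and the co-parents of T11.
T11's parents: T2, T7.
T11 has child T14.
Co-parents of T11 (other parents of its children):
  T14: T1, T3, T4, T6, T9, T13
MB(T11) = {T1, T2, T3, T4, T6, T7, T9, T13, T14}.
T10 is neither a parent, child, nor co-parent of T11, so it does not belong.

T10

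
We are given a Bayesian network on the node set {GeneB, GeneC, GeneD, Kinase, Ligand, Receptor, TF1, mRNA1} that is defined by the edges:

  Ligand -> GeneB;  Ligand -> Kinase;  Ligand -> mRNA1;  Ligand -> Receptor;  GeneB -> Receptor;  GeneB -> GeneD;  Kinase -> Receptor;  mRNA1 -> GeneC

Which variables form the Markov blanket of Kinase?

Recall MB(v) = parents ∪ children ∪ spouses, where spouses are the other parents of v's children.
Parents of Kinase: Ligand.
Kinase has child Receptor.
Parents of each child, excluding Kinase:
  Receptor: GeneB, Ligand
Taking the union gives {GeneB, Ligand, Receptor}.

{GeneB, Ligand, Receptor}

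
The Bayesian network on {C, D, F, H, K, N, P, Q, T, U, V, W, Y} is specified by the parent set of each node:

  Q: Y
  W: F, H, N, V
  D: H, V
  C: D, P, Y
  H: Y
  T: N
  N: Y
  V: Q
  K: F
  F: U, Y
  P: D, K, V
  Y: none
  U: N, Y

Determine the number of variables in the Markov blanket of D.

6

Parents of D: H, V.
D's children: C, P.
For each child, the remaining parents (spouses of D):
  P also has parents K, V.
  C's other parents are P, Y.
MB(D) = {C, H, K, P, V, Y}, which has 6 nodes.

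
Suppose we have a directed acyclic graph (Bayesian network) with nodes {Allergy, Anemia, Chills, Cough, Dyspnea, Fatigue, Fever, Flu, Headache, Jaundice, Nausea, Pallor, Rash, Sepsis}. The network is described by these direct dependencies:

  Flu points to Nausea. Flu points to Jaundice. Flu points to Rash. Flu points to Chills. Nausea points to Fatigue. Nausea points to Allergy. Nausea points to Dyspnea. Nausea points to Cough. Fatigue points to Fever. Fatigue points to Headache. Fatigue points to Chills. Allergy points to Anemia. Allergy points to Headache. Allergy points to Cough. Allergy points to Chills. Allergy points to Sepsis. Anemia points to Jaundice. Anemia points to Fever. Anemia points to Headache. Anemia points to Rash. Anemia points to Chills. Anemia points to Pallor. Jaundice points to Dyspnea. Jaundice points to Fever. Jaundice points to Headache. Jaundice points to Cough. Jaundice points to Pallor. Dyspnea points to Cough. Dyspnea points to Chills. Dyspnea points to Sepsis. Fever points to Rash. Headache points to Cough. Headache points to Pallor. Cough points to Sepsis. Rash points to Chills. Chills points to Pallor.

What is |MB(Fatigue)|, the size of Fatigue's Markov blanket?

10

By definition, MB(Fatigue) is built from Fatigue's parents, Fatigue's children, and the co-parents of Fatigue.
Fatigue's parents: Nausea.
Fatigue's children: Chills, Fever, Headache.
For each child, the remaining parents (spouses of Fatigue):
  Fever's other parents are Anemia, Jaundice.
  parents(Headache) \ {Fatigue} = {Allergy, Anemia, Jaundice}.
  parents(Chills) \ {Fatigue} = {Allergy, Anemia, Dyspnea, Flu, Rash}.
MB(Fatigue) = {Allergy, Anemia, Chills, Dyspnea, Fever, Flu, Headache, Jaundice, Nausea, Rash}, which has 10 nodes.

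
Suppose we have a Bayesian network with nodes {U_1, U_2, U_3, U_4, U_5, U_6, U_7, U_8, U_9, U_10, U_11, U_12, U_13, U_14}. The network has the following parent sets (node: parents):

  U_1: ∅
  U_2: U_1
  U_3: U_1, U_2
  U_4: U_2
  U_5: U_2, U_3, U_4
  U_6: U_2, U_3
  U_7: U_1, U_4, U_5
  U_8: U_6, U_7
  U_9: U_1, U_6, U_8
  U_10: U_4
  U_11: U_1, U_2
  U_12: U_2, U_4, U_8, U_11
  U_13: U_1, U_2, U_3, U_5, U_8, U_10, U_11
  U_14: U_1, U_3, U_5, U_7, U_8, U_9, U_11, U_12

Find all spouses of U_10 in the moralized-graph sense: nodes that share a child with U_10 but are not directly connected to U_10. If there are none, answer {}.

Children of U_10: U_13.
  U_13's other parents are U_1, U_2, U_3, U_5, U_8, U_11.
Excluding nodes already adjacent to U_10 (U_4, U_13), the co-parent-only contribution is {U_1, U_2, U_3, U_5, U_8, U_11}.

{U_1, U_2, U_3, U_5, U_8, U_11}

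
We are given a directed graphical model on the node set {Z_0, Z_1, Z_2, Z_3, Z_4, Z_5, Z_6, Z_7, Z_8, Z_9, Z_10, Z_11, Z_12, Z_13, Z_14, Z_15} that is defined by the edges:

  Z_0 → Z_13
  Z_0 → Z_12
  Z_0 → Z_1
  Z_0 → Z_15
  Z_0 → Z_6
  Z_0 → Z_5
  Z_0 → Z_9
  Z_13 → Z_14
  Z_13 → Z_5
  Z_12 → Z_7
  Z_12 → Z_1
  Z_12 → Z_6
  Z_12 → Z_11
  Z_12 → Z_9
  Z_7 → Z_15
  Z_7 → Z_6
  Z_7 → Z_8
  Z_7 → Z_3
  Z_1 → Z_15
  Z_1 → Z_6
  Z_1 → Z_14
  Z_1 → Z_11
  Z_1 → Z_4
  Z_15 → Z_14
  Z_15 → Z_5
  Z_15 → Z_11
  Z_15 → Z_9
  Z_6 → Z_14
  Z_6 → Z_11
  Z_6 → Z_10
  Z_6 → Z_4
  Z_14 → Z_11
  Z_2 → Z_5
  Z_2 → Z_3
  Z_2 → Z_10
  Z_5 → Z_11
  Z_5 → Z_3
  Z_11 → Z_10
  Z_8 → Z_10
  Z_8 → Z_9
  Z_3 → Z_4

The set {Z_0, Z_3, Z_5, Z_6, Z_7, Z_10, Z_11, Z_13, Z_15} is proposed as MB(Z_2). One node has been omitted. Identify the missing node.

Z_8

Z_2's parents: none.
Z_2's children: Z_3, Z_5, Z_10.
Parents of each child, excluding Z_2:
  Z_5's other parents are Z_0, Z_13, Z_15.
  parents(Z_3) \ {Z_2} = {Z_5, Z_7}.
  Z_10's other parents are Z_6, Z_8, Z_11.
MB(Z_2) = {Z_0, Z_3, Z_5, Z_6, Z_7, Z_8, Z_10, Z_11, Z_13, Z_15}.
Comparing with the claimed set, Z_8 is missing.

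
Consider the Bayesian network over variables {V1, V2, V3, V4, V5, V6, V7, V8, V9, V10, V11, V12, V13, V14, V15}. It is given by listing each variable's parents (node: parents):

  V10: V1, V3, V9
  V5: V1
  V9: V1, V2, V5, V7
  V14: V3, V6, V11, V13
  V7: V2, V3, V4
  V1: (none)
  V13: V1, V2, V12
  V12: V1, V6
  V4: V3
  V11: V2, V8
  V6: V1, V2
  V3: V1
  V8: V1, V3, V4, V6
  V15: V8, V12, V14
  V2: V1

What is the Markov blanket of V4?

{V1, V2, V3, V6, V7, V8}

A node's Markov blanket = Pa ∪ Ch ∪ (parents of Ch other than the node itself).
Ch(V4) = {V7, V8}.
V4's parents: V3.
Co-parents of V4 (other parents of its children):
  V7: V2, V3
  V8: V1, V3, V6
So the Markov blanket of V4 is {V1, V2, V3, V6, V7, V8}.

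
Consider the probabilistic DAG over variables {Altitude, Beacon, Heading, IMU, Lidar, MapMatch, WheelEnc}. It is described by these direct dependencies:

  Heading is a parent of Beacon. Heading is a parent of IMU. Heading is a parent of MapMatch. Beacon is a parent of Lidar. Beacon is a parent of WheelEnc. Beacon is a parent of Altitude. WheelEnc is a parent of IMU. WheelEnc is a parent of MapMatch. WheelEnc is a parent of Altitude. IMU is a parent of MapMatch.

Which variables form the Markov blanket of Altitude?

Parents of Altitude: Beacon, WheelEnc.
Ch(Altitude) = {}.
Altitude has no children, so there are no co-parents.
Union: {Beacon, WheelEnc} ∪ {} ∪ {} = {Beacon, WheelEnc}.

{Beacon, WheelEnc}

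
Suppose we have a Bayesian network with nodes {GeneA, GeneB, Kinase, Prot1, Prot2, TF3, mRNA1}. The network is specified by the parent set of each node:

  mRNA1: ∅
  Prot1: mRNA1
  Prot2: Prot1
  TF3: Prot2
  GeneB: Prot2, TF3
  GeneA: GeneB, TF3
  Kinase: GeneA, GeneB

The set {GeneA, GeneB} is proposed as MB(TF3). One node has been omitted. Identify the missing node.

Prot2

Recall MB(v) = parents ∪ children ∪ spouses, where spouses are the other parents of v's children.
Ch(TF3) = {GeneA, GeneB}.
TF3's parents: Prot2.
For each child, the remaining parents (spouses of TF3):
  GeneB's other parent is Prot2.
  parents(GeneA) \ {TF3} = {GeneB}.
MB(TF3) = {GeneA, GeneB, Prot2}.
Comparing with the claimed set, Prot2 is missing.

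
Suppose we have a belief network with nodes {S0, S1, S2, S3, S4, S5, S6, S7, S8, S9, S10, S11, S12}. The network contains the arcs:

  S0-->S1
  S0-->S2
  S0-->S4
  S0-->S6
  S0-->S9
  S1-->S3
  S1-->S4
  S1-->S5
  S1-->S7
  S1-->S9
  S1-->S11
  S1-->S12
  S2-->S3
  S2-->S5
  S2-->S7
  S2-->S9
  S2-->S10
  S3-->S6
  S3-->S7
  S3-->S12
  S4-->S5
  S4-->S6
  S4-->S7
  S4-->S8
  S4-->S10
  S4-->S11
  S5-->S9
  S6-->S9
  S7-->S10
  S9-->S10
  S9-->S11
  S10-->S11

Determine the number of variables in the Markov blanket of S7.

A node's Markov blanket = Pa ∪ Ch ∪ (parents of Ch other than the node itself).
S7's parents: S1, S2, S3, S4.
Children of S7: S10.
For each child, the remaining parents (spouses of S7):
  S10: S2, S4, S9
MB(S7) = {S1, S2, S3, S4, S9, S10}, which has 6 nodes.

6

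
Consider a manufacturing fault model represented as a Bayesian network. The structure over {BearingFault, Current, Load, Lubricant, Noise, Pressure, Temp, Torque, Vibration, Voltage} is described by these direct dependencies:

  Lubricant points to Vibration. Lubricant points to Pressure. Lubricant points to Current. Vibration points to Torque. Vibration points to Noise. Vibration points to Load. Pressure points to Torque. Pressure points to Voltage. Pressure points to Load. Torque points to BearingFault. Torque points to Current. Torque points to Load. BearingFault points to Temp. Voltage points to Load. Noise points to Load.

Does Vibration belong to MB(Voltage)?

Yes

Vibration is a co-parent of Voltage: both are parents of Load.
So Vibration ∈ MB(Voltage).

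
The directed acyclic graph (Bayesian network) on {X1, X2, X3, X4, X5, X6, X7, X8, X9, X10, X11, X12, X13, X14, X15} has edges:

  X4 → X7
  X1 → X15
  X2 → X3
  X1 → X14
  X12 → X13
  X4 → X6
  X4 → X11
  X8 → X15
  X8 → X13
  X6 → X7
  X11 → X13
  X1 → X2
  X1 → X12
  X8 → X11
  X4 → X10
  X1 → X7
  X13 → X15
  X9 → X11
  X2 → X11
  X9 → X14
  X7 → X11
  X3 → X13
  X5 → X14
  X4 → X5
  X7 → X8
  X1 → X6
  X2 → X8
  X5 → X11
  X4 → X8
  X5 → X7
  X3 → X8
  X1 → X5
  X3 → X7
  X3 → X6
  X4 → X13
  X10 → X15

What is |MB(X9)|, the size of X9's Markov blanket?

8

The Markov blanket of a node is its parents, its children, and the other parents of its children.
X9 has no parents.
X9's children: X11, X14.
Other parents of X9's children:
  X11 also has parents X2, X4, X5, X7, X8.
  X14's other parents are X1, X5.
MB(X9) = {X1, X2, X4, X5, X7, X8, X11, X14}, which has 8 nodes.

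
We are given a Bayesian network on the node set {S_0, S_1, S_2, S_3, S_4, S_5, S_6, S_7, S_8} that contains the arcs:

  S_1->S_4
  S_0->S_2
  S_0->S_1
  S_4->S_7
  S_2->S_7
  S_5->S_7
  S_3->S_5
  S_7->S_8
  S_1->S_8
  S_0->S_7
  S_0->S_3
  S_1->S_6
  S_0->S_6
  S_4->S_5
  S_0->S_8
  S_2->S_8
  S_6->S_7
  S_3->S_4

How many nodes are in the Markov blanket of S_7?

S_7's parents: S_0, S_2, S_4, S_5, S_6.
S_7's children: S_8.
Other parents of S_7's children:
  S_8's other parents are S_0, S_1, S_2.
MB(S_7) = {S_0, S_1, S_2, S_4, S_5, S_6, S_8}, which has 7 nodes.

7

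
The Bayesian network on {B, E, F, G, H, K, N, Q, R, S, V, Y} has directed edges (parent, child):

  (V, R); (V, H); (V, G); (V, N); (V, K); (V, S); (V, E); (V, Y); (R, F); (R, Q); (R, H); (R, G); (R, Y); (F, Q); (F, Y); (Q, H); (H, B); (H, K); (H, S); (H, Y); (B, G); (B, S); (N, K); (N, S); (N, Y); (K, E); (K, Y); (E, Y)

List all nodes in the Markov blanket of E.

{F, H, K, N, R, V, Y}

Parents of E: K, V.
E's children: Y.
Co-parents of E (other parents of its children):
  Y: F, H, K, N, R, V
Union: {K, V} ∪ {Y} ∪ {F, H, K, N, R, V} = {F, H, K, N, R, V, Y}.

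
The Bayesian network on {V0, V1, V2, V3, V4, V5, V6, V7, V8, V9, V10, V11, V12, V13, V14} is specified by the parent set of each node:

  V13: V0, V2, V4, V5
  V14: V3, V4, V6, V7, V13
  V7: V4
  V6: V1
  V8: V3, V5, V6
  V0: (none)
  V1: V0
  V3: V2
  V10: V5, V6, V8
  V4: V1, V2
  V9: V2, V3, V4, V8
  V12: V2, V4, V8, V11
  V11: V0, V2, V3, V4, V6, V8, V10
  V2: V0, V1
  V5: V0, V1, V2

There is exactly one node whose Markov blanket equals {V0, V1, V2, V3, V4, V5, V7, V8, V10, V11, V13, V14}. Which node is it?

V6

The target node must have every member of {V0, V1, V2, V3, V4, V5, V7, V8, V10, V11, V13, V14} as a parent, child, or co-parent, and no others.
Parents of V6: V1; children: V8, V10, V11, V14; co-parents: V0, V2, V3, V4, V5, V7, V8, V10, V13.
These exactly cover the given set, so the node is V6.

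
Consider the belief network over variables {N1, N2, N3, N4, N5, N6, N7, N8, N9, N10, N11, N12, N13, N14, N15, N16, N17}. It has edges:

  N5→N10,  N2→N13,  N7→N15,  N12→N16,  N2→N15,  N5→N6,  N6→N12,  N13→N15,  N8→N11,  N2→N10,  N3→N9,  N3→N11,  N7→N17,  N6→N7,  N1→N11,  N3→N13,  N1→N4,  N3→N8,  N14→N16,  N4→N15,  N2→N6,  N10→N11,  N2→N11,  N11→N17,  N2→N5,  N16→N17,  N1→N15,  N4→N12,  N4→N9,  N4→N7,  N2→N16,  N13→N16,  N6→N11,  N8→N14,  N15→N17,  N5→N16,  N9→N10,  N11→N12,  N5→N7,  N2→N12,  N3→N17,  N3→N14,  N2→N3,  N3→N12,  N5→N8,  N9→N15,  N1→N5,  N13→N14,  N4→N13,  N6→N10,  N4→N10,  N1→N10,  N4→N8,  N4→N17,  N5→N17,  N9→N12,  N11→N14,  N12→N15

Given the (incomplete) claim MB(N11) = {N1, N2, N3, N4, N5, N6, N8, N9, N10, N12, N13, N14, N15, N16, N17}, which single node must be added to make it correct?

By definition, MB(N11) is built from N11's parents, N11's children, and the co-parents of N11.
N11 has parents N1, N2, N3, N6, N8, N10.
N11's children: N12, N14, N17.
Other parents of N11's children:
  N12: N2, N3, N4, N6, N9
  N14: N3, N8, N13
  N17: N3, N4, N5, N7, N15, N16
MB(N11) = {N1, N2, N3, N4, N5, N6, N7, N8, N9, N10, N12, N13, N14, N15, N16, N17}.
Comparing with the claimed set, N7 is missing.

N7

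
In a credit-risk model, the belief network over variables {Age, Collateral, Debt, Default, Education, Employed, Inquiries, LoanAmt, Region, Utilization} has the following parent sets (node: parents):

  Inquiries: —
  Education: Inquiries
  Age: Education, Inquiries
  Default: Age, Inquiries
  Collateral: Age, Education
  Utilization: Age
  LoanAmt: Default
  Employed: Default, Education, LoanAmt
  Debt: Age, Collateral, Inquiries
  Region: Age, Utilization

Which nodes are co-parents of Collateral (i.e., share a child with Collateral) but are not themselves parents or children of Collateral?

{Inquiries}

Children of Collateral: Debt.
  parents(Debt) \ {Collateral} = {Age, Inquiries}.
Excluding nodes already adjacent to Collateral (Age, Debt, Education), the co-parent-only contribution is {Inquiries}.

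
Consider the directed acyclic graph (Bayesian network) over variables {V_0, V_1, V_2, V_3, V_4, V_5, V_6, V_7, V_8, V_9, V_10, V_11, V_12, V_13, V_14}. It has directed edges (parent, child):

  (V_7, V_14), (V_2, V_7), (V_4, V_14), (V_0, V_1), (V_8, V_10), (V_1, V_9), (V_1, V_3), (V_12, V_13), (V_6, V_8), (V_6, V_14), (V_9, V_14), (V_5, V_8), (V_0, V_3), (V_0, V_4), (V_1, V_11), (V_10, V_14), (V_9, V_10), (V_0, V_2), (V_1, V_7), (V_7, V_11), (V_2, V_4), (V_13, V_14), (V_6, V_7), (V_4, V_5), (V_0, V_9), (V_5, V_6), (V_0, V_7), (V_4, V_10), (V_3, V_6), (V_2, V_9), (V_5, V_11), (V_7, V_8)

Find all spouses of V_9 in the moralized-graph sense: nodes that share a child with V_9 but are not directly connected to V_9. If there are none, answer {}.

{V_4, V_6, V_7, V_8, V_13}

Children of V_9: V_10, V_14.
  parents(V_10) \ {V_9} = {V_4, V_8}.
  V_14's other parents are V_4, V_6, V_7, V_10, V_13.
Excluding nodes already adjacent to V_9 (V_0, V_1, V_2, V_10, V_14), the co-parent-only contribution is {V_4, V_6, V_7, V_8, V_13}.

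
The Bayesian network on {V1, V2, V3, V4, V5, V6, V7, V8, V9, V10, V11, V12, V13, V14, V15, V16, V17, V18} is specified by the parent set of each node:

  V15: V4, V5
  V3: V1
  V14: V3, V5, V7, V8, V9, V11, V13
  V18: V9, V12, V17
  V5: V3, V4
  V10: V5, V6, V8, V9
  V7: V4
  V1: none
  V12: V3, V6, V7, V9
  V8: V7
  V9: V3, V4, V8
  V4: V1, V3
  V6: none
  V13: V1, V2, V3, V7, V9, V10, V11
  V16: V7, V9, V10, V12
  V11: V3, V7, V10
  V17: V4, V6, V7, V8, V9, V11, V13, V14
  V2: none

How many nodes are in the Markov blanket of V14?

Parents of V14: V3, V5, V7, V8, V9, V11, V13.
Ch(V14) = {V17}.
Co-parents of V14 (other parents of its children):
  parents(V17) \ {V14} = {V4, V6, V7, V8, V9, V11, V13}.
MB(V14) = {V3, V4, V5, V6, V7, V8, V9, V11, V13, V17}, which has 10 nodes.

10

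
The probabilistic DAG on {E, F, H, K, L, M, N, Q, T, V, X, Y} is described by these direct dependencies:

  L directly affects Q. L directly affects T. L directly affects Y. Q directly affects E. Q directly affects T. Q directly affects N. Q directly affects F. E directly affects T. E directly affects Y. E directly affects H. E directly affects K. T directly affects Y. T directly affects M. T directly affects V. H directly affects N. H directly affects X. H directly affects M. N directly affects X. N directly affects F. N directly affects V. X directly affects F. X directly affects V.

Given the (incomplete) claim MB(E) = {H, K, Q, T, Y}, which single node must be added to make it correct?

Parents of E: Q.
Ch(E) = {H, K, T, Y}.
Parents of each child, excluding E:
  T: L, Q
  Y: L, T
  H: —
  K: —
MB(E) = {H, K, L, Q, T, Y}.
Comparing with the claimed set, L is missing.

L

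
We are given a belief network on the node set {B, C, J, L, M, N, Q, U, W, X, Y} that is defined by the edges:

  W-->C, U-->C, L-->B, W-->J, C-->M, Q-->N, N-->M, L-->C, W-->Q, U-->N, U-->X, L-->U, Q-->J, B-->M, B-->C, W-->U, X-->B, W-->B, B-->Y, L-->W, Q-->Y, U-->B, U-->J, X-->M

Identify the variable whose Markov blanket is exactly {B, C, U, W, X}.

The target node must have every member of {B, C, U, W, X} as a parent, child, or co-parent, and no others.
Parents of L: none; children: B, C, U, W; co-parents: B, U, W, X.
These exactly cover the given set, so the node is L.

L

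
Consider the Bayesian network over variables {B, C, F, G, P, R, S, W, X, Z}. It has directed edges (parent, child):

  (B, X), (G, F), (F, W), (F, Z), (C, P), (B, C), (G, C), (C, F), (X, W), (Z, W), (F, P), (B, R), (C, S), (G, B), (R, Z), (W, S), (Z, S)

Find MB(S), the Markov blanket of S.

{C, W, Z}

A node's Markov blanket = Pa ∪ Ch ∪ (parents of Ch other than the node itself).
Pa(S) = {C, W, Z}.
Ch(S) = {}.
With no children, S has no spouses; the co-parent set is empty.
MB(S) = {C, W, Z}.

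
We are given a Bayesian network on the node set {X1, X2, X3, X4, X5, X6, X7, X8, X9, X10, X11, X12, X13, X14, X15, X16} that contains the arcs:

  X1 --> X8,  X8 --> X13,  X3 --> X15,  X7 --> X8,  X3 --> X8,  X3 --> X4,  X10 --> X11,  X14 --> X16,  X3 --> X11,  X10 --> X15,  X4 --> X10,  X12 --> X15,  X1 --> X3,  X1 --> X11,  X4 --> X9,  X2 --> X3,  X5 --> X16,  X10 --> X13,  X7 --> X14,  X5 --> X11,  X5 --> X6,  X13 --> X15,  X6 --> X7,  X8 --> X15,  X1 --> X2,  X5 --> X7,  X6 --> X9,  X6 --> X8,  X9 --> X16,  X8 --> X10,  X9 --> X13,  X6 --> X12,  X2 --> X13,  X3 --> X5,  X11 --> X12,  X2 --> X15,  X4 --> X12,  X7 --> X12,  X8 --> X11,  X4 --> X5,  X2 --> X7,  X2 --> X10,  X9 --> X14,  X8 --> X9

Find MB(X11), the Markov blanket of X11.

Parents of X11: X1, X3, X5, X8, X10.
Ch(X11) = {X12}.
For each child, the remaining parents (spouses of X11):
  X12: X4, X6, X7
MB(X11) = {X1, X3, X4, X5, X6, X7, X8, X10, X12}.

{X1, X3, X4, X5, X6, X7, X8, X10, X12}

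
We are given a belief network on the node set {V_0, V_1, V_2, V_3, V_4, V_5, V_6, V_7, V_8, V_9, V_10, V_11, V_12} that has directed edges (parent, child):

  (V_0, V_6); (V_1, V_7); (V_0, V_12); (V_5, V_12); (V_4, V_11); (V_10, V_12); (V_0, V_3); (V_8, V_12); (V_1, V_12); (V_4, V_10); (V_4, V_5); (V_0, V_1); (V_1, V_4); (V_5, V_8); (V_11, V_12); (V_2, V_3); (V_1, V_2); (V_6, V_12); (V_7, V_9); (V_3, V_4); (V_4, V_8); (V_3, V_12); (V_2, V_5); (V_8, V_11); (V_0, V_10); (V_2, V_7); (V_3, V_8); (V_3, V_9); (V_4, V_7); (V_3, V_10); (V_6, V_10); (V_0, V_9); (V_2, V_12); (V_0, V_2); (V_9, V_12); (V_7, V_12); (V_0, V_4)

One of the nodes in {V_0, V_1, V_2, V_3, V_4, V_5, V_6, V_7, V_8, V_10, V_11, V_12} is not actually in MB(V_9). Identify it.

A node's Markov blanket = Pa ∪ Ch ∪ (parents of Ch other than the node itself).
Pa(V_9) = {V_0, V_3, V_7}.
V_9 has child V_12.
Co-parents of V_9 (other parents of its children):
  parents(V_12) \ {V_9} = {V_0, V_1, V_2, V_3, V_5, V_6, V_7, V_8, V_10, V_11}.
MB(V_9) = {V_0, V_1, V_2, V_3, V_5, V_6, V_7, V_8, V_10, V_11, V_12}.
V_4 is neither a parent, child, nor co-parent of V_9, so it does not belong.

V_4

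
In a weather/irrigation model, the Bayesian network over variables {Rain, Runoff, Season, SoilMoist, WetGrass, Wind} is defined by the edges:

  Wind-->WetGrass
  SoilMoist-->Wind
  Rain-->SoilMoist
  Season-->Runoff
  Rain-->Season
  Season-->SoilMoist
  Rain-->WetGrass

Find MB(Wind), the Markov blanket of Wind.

{Rain, SoilMoist, WetGrass}

Parents of Wind: SoilMoist.
Ch(Wind) = {WetGrass}.
Co-parents of Wind (other parents of its children):
  WetGrass also has parent Rain.
So the Markov blanket of Wind is {Rain, SoilMoist, WetGrass}.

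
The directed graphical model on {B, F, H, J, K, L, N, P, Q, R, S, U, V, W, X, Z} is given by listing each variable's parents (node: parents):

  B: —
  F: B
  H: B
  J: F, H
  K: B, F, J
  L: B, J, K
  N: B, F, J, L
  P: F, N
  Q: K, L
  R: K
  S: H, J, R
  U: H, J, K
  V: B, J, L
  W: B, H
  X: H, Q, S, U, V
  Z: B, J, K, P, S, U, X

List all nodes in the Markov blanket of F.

{B, H, J, K, L, N, P}

A node's Markov blanket = Pa ∪ Ch ∪ (parents of Ch other than the node itself).
Ch(F) = {J, K, N, P}.
Pa(F) = {B}.
For each child, the remaining parents (spouses of F):
  J: H
  K: B, J
  N: B, J, L
  P: N
So the Markov blanket of F is {B, H, J, K, L, N, P}.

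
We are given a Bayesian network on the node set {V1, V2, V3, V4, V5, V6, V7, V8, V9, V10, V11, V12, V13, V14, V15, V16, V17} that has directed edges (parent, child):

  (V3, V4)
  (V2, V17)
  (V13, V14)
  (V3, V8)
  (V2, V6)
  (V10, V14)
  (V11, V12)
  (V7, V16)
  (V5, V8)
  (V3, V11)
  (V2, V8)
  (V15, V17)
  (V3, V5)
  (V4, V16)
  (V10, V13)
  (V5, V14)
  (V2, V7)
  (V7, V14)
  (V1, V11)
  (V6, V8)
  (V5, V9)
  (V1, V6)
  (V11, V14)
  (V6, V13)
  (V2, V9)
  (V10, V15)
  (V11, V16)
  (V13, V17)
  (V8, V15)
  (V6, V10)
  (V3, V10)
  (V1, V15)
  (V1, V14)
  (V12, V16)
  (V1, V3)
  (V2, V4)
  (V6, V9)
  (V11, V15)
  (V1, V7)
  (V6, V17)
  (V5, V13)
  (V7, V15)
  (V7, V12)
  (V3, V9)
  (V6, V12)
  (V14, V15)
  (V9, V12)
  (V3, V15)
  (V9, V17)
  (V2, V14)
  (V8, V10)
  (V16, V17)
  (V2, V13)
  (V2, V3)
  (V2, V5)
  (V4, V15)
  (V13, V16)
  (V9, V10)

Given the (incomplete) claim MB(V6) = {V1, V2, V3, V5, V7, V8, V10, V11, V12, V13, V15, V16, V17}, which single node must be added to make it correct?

V9

By definition, MB(V6) is built from V6's parents, V6's children, and the co-parents of V6.
V6 has children V8, V9, V10, V12, V13, V17.
V6's parents: V1, V2.
For each child, the remaining parents (spouses of V6):
  V8: V2, V3, V5
  V9: V2, V3, V5
  V10: V3, V8, V9
  V12: V7, V9, V11
  V13: V2, V5, V10
  V17: V2, V9, V13, V15, V16
MB(V6) = {V1, V2, V3, V5, V7, V8, V9, V10, V11, V12, V13, V15, V16, V17}.
Comparing with the claimed set, V9 is missing.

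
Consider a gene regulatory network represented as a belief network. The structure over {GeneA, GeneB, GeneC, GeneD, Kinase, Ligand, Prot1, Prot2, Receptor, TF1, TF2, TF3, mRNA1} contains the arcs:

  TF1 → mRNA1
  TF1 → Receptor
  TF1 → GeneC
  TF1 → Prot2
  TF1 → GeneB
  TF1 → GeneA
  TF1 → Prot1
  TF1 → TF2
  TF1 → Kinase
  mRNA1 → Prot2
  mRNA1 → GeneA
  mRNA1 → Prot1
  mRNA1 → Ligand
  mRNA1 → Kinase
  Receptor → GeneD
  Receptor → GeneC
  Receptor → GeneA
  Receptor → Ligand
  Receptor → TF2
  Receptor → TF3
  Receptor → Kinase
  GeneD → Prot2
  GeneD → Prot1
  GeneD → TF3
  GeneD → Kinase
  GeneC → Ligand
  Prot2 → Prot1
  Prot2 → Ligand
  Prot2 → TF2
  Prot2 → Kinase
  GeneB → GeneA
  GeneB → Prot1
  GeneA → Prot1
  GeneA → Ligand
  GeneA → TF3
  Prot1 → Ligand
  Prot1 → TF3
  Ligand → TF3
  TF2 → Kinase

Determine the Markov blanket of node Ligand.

Children of Ligand: TF3.
Parents of Ligand: GeneA, GeneC, Prot1, Prot2, Receptor, mRNA1.
For each child, the remaining parents (spouses of Ligand):
  parents(TF3) \ {Ligand} = {GeneA, GeneD, Prot1, Receptor}.
Taking the union gives {GeneA, GeneC, GeneD, Prot1, Prot2, Receptor, TF3, mRNA1}.

{GeneA, GeneC, GeneD, Prot1, Prot2, Receptor, TF3, mRNA1}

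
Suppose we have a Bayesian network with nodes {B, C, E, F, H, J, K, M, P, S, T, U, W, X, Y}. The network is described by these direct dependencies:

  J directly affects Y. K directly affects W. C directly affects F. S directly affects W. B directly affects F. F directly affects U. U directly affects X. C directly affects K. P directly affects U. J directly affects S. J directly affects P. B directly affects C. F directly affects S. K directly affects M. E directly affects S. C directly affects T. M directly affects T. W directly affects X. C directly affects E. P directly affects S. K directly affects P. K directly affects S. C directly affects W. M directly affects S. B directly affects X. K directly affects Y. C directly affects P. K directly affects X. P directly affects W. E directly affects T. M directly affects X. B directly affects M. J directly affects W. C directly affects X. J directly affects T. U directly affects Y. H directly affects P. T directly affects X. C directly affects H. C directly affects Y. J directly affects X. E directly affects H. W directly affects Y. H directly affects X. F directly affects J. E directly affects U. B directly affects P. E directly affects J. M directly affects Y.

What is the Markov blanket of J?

{B, C, E, F, H, K, M, P, S, T, U, W, X, Y}

The Markov blanket of a node is its parents, its children, and the other parents of its children.
J's parents: E, F.
J's children: P, S, T, W, X, Y.
Parents of each child, excluding J:
  P: B, C, H, K
  S: E, F, K, M, P
  T: C, E, M
  W: C, K, P, S
  X: B, C, H, K, M, T, U, W
  Y: C, K, M, U, W
So the Markov blanket of J is {B, C, E, F, H, K, M, P, S, T, U, W, X, Y}.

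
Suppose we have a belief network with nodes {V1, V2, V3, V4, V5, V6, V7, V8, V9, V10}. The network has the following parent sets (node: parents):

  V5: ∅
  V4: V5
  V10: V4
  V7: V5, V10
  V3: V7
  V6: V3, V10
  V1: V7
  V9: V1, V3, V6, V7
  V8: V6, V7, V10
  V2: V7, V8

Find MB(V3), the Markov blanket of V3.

{V1, V6, V7, V9, V10}

By definition, MB(V3) is built from V3's parents, V3's children, and the co-parents of V3.
Children of V3: V6, V9.
V3 has parent V7.
For each child, the remaining parents (spouses of V3):
  V6 also has parent V10.
  parents(V9) \ {V3} = {V1, V6, V7}.
So the Markov blanket of V3 is {V1, V6, V7, V9, V10}.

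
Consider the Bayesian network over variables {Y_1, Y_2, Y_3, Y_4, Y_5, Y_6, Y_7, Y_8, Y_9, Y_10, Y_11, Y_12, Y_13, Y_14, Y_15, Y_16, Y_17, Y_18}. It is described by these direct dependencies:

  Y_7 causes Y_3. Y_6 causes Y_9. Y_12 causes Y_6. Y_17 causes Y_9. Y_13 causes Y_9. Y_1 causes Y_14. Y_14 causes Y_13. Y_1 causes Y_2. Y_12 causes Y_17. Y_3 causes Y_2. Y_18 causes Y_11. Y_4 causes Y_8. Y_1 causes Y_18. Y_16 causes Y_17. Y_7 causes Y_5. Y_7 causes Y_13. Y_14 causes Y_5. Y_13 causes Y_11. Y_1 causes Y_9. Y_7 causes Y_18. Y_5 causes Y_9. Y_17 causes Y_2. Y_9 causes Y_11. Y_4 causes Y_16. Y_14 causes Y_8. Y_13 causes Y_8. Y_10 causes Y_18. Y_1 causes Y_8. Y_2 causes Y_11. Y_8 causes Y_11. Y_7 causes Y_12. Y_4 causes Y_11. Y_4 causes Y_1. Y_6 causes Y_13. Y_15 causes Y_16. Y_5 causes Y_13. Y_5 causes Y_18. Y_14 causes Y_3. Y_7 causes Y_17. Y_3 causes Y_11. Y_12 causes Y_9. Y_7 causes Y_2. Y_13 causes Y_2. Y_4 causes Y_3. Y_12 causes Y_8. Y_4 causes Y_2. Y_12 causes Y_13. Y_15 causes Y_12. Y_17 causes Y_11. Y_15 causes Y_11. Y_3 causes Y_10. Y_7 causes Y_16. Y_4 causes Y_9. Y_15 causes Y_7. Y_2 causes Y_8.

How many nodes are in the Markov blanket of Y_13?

15

A node's Markov blanket = Pa ∪ Ch ∪ (parents of Ch other than the node itself).
Y_13 has parents Y_5, Y_6, Y_7, Y_12, Y_14.
Y_13's children: Y_2, Y_8, Y_9, Y_11.
Other parents of Y_13's children:
  Y_2 also has parents Y_1, Y_3, Y_4, Y_7, Y_17.
  parents(Y_9) \ {Y_13} = {Y_1, Y_4, Y_5, Y_6, Y_12, Y_17}.
  Y_8's other parents are Y_1, Y_2, Y_4, Y_12, Y_14.
  parents(Y_11) \ {Y_13} = {Y_2, Y_3, Y_4, Y_8, Y_9, Y_15, Y_17, Y_18}.
MB(Y_13) = {Y_1, Y_2, Y_3, Y_4, Y_5, Y_6, Y_7, Y_8, Y_9, Y_11, Y_12, Y_14, Y_15, Y_17, Y_18}, which has 15 nodes.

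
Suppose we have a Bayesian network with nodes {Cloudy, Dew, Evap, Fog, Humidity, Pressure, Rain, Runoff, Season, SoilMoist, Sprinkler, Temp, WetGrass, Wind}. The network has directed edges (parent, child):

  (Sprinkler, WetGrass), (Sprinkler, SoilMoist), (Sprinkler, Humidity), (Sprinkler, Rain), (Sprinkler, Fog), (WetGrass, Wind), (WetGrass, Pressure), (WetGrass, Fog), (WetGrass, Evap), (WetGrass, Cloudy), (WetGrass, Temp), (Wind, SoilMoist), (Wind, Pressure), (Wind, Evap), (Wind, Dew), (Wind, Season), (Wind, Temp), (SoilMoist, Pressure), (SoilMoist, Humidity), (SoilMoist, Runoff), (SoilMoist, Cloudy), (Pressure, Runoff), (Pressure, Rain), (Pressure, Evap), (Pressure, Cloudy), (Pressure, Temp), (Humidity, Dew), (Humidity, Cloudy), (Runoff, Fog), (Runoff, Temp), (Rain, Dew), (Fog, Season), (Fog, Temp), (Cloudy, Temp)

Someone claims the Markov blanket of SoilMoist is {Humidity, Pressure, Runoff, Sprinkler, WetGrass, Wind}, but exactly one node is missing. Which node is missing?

Cloudy

Pa(SoilMoist) = {Sprinkler, Wind}.
Children of SoilMoist: Cloudy, Humidity, Pressure, Runoff.
Other parents of SoilMoist's children:
  Pressure: WetGrass, Wind
  Humidity: Sprinkler
  Runoff: Pressure
  Cloudy: Humidity, Pressure, WetGrass
MB(SoilMoist) = {Cloudy, Humidity, Pressure, Runoff, Sprinkler, WetGrass, Wind}.
Comparing with the claimed set, Cloudy is missing.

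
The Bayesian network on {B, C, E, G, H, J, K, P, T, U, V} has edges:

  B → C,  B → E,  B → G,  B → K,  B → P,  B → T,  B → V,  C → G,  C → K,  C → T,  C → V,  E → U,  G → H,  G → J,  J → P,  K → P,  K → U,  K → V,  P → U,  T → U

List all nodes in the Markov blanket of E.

Ch(E) = {U}.
E has parent B.
Other parents of E's children:
  parents(U) \ {E} = {K, P, T}.
Taking the union gives {B, K, P, T, U}.

{B, K, P, T, U}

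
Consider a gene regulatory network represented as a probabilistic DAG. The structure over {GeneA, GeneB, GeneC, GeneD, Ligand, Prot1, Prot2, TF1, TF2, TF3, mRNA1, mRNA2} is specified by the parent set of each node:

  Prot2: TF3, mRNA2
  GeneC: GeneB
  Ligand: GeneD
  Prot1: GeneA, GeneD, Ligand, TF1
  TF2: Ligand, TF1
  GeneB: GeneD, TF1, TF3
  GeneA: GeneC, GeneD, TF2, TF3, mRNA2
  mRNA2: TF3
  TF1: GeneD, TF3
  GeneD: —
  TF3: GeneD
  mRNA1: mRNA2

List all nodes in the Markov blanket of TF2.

{GeneA, GeneC, GeneD, Ligand, TF1, TF3, mRNA2}

By definition, MB(TF2) is built from TF2's parents, TF2's children, and the co-parents of TF2.
TF2's parents: Ligand, TF1.
TF2's children: GeneA.
Co-parents of TF2 (other parents of its children):
  parents(GeneA) \ {TF2} = {GeneC, GeneD, TF3, mRNA2}.
Taking the union gives {GeneA, GeneC, GeneD, Ligand, TF1, TF3, mRNA2}.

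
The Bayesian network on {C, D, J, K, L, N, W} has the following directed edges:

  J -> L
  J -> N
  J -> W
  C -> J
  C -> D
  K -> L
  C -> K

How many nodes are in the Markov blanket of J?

J has children L, N, W.
J has parent C.
Other parents of J's children:
  parents(L) \ {J} = {K}.
  N has no other parent.
  W has no other parent.
MB(J) = {C, K, L, N, W}, which has 5 nodes.

5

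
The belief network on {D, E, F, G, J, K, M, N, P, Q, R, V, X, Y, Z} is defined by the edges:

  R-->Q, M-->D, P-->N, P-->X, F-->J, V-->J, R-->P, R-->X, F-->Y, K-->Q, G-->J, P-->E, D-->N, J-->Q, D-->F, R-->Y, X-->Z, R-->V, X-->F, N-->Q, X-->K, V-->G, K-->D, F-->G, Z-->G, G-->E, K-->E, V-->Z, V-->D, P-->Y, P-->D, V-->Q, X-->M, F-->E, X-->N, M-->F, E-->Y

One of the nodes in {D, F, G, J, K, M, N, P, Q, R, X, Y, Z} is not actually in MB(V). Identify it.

By definition, MB(V) is built from V's parents, V's children, and the co-parents of V.
V's children: D, G, J, Q, Z.
V has parent R.
For each child, the remaining parents (spouses of V):
  parents(D) \ {V} = {K, M, P}.
  parents(Z) \ {V} = {X}.
  G's other parents are F, Z.
  J's other parents are F, G.
  parents(Q) \ {V} = {J, K, N, R}.
MB(V) = {D, F, G, J, K, M, N, P, Q, R, X, Z}.
Y is neither a parent, child, nor co-parent of V, so it does not belong.

Y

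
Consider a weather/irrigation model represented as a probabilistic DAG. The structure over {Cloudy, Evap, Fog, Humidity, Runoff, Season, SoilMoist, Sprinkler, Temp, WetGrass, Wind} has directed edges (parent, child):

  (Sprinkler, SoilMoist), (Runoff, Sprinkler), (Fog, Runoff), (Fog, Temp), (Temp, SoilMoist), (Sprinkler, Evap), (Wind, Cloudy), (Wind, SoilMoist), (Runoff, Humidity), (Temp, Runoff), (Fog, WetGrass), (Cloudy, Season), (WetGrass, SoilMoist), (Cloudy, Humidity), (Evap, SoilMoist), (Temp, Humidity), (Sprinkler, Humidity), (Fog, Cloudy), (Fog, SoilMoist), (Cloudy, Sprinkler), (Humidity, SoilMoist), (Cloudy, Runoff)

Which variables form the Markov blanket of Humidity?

{Cloudy, Evap, Fog, Runoff, SoilMoist, Sprinkler, Temp, WetGrass, Wind}

Recall MB(v) = parents ∪ children ∪ spouses, where spouses are the other parents of v's children.
Pa(Humidity) = {Cloudy, Runoff, Sprinkler, Temp}.
Ch(Humidity) = {SoilMoist}.
Parents of each child, excluding Humidity:
  SoilMoist: Evap, Fog, Sprinkler, Temp, WetGrass, Wind
MB(Humidity) = {Cloudy, Evap, Fog, Runoff, SoilMoist, Sprinkler, Temp, WetGrass, Wind}.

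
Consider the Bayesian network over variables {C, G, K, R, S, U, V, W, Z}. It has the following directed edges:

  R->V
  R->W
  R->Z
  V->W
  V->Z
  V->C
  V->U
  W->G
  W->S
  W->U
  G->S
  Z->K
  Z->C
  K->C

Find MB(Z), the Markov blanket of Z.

Pa(Z) = {R, V}.
Z's children: C, K.
Other parents of Z's children:
  K has no other parent.
  C also has parents K, V.
So the Markov blanket of Z is {C, K, R, V}.

{C, K, R, V}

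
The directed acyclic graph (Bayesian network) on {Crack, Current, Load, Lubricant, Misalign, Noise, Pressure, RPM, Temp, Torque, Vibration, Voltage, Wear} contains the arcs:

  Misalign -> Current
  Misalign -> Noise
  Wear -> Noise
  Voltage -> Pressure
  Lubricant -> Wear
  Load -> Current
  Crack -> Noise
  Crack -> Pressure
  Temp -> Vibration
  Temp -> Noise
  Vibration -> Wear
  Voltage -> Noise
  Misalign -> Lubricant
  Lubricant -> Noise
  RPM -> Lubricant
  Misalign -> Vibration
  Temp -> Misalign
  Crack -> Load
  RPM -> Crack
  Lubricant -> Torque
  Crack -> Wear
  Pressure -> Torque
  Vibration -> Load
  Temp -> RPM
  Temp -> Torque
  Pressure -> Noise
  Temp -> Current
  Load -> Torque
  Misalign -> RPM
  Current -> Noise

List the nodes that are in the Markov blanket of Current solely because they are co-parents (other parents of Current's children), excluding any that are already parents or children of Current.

{Crack, Lubricant, Pressure, Voltage, Wear}

Children of Current: Noise.
  Noise's other parents are Crack, Lubricant, Misalign, Pressure, Temp, Voltage, Wear.
Excluding nodes already adjacent to Current (Load, Misalign, Noise, Temp), the co-parent-only contribution is {Crack, Lubricant, Pressure, Voltage, Wear}.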